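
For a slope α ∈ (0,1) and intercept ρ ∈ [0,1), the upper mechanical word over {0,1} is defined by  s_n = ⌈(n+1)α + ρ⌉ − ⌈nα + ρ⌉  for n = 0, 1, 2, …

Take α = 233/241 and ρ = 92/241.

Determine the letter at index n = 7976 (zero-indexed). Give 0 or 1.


(n+1)α + ρ = (7977·233 + 92) / 241 = 1858733/241
nα + ρ     = (7976·233 + 92) / 241 = 1858500/241
⌈1858733/241⌉ = 7713,  ⌈1858500/241⌉ = 7712
s_{7976} = 7713 − 7712 = 1

1


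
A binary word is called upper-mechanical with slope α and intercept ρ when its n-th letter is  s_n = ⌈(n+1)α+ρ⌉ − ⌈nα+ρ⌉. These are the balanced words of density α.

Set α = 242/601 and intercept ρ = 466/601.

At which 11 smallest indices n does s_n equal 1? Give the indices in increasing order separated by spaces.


0 3 5 8 10 12 15 17 20 22 25

n=0: ⌈708/601⌉−⌈466/601⌉ = 2−1 = 1  ← one
n=1: ⌈950/601⌉−⌈708/601⌉ = 2−2 = 0
n=2: ⌈1192/601⌉−⌈950/601⌉ = 2−2 = 0
n=3: ⌈1434/601⌉−⌈1192/601⌉ = 3−2 = 1  ← one
n=4: ⌈1676/601⌉−⌈1434/601⌉ = 3−3 = 0
n=5: ⌈1918/601⌉−⌈1676/601⌉ = 4−3 = 1  ← one
n=6: ⌈2160/601⌉−⌈1918/601⌉ = 4−4 = 0
n=7: ⌈2402/601⌉−⌈2160/601⌉ = 4−4 = 0
n=8: ⌈2644/601⌉−⌈2402/601⌉ = 5−4 = 1  ← one
n=9: ⌈2886/601⌉−⌈2644/601⌉ = 5−5 = 0
n=10: ⌈3128/601⌉−⌈2886/601⌉ = 6−5 = 1  ← one
n=11: ⌈3370/601⌉−⌈3128/601⌉ = 6−6 = 0
n=12: ⌈3612/601⌉−⌈3370/601⌉ = 7−6 = 1  ← one
n=13: ⌈3854/601⌉−⌈3612/601⌉ = 7−7 = 0
n=14: ⌈4096/601⌉−⌈3854/601⌉ = 7−7 = 0
n=15: ⌈4338/601⌉−⌈4096/601⌉ = 8−7 = 1  ← one
n=16: ⌈4580/601⌉−⌈4338/601⌉ = 8−8 = 0
n=17: ⌈4822/601⌉−⌈4580/601⌉ = 9−8 = 1  ← one
n=18: ⌈5064/601⌉−⌈4822/601⌉ = 9−9 = 0
n=19: ⌈5306/601⌉−⌈5064/601⌉ = 9−9 = 0
n=20: ⌈5548/601⌉−⌈5306/601⌉ = 10−9 = 1  ← one
n=21: ⌈5790/601⌉−⌈5548/601⌉ = 10−10 = 0
n=22: ⌈6032/601⌉−⌈5790/601⌉ = 11−10 = 1  ← one
n=23: ⌈6274/601⌉−⌈6032/601⌉ = 11−11 = 0
n=24: ⌈6516/601⌉−⌈6274/601⌉ = 11−11 = 0
n=25: ⌈6758/601⌉−⌈6516/601⌉ = 12−11 = 1  ← one
positions of the first 11 ones: 0 3 5 8 10 12 15 17 20 22 25


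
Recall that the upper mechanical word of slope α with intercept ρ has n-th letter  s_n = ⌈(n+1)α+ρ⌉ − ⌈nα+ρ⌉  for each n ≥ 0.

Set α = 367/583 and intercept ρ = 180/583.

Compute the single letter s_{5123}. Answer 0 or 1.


(n+1)α + ρ = (5124·367 + 180) / 583 = 1880688/583
nα + ρ     = (5123·367 + 180) / 583 = 1880321/583
⌈1880688/583⌉ = 3226,  ⌈1880321/583⌉ = 3226
s_{5123} = 3226 − 3226 = 0

0


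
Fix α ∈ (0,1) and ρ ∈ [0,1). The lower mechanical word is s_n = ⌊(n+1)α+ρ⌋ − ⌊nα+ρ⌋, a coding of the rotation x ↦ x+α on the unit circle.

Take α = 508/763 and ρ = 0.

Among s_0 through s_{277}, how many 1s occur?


#1s = Σ_{n=0}^{277} s_n = Σ_{n=0}^{277} (⌊(n+1)α+ρ⌋ − ⌊nα+ρ⌋)
the sum telescopes: every ⌊nα+ρ⌋ with 0 < n < 278 appears once with + and once with −, leaving ⌊278α+ρ⌋ − ⌊0·α+ρ⌋
278α + ρ = (278·508) / 763 = 141224/763
ρ = 0/763
⌊141224/763⌋ = 185,  ⌊0/763⌋ = 0
#1s = 185 − 0 = 185

185


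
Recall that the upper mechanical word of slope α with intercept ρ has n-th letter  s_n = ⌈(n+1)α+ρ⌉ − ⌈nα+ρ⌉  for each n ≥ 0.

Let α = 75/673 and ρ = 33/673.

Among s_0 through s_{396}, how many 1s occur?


#1s = Σ_{n=0}^{396} s_n = Σ_{n=0}^{396} (⌈(n+1)α+ρ⌉ − ⌈nα+ρ⌉)
the sum telescopes: every ⌈nα+ρ⌉ with 0 < n < 397 appears once with + and once with −, leaving ⌈397α+ρ⌉ − ⌈0·α+ρ⌉
397α + ρ = (397·75 + 33) / 673 = 29808/673
ρ = 33/673
⌈29808/673⌉ = 45,  ⌈33/673⌉ = 1
#1s = 45 − 1 = 44

44


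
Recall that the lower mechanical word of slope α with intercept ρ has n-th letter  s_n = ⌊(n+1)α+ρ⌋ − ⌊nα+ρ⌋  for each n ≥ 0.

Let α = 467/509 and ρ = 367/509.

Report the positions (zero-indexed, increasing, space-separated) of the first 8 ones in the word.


n=0: ⌊834/509⌋−⌊367/509⌋ = 1−0 = 1  ← one
n=1: ⌊1301/509⌋−⌊834/509⌋ = 2−1 = 1  ← one
n=2: ⌊1768/509⌋−⌊1301/509⌋ = 3−2 = 1  ← one
n=3: ⌊2235/509⌋−⌊1768/509⌋ = 4−3 = 1  ← one
n=4: ⌊2702/509⌋−⌊2235/509⌋ = 5−4 = 1  ← one
n=5: ⌊3169/509⌋−⌊2702/509⌋ = 6−5 = 1  ← one
n=6: ⌊3636/509⌋−⌊3169/509⌋ = 7−6 = 1  ← one
n=7: ⌊4103/509⌋−⌊3636/509⌋ = 8−7 = 1  ← one
positions of the first 8 ones: 0 1 2 3 4 5 6 7

0 1 2 3 4 5 6 7


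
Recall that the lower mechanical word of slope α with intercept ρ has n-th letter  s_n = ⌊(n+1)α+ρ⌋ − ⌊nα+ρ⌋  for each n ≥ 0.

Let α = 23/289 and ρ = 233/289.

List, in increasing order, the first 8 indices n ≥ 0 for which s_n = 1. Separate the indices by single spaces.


n=0: ⌊256/289⌋−⌊233/289⌋ = 0−0 = 0
n=1: ⌊279/289⌋−⌊256/289⌋ = 0−0 = 0
n=2: ⌊302/289⌋−⌊279/289⌋ = 1−0 = 1  ← one
n=3: ⌊325/289⌋−⌊302/289⌋ = 1−1 = 0
n=4: ⌊348/289⌋−⌊325/289⌋ = 1−1 = 0
  …
n=14: ⌊578/289⌋−⌊555/289⌋ = 2−1 = 1  ← one
n=15: ⌊601/289⌋−⌊578/289⌋ = 2−2 = 0
n=16: ⌊624/289⌋−⌊601/289⌋ = 2−2 = 0
  …
n=27: ⌊877/289⌋−⌊854/289⌋ = 3−2 = 1  ← one
n=28: ⌊900/289⌋−⌊877/289⌋ = 3−3 = 0
n=29: ⌊923/289⌋−⌊900/289⌋ = 3−3 = 0
  …
n=40: ⌊1176/289⌋−⌊1153/289⌋ = 4−3 = 1  ← one
n=41: ⌊1199/289⌋−⌊1176/289⌋ = 4−4 = 0
n=42: ⌊1222/289⌋−⌊1199/289⌋ = 4−4 = 0
  …
n=52: ⌊1452/289⌋−⌊1429/289⌋ = 5−4 = 1  ← one
n=53: ⌊1475/289⌋−⌊1452/289⌋ = 5−5 = 0
n=54: ⌊1498/289⌋−⌊1475/289⌋ = 5−5 = 0
  …
n=65: ⌊1751/289⌋−⌊1728/289⌋ = 6−5 = 1  ← one
n=66: ⌊1774/289⌋−⌊1751/289⌋ = 6−6 = 0
n=67: ⌊1797/289⌋−⌊1774/289⌋ = 6−6 = 0
  …
n=77: ⌊2027/289⌋−⌊2004/289⌋ = 7−6 = 1  ← one
n=78: ⌊2050/289⌋−⌊2027/289⌋ = 7−7 = 0
n=79: ⌊2073/289⌋−⌊2050/289⌋ = 7−7 = 0
  …
n=90: ⌊2326/289⌋−⌊2303/289⌋ = 8−7 = 1  ← one
positions of the first 8 ones: 2 14 27 40 52 65 77 90

2 14 27 40 52 65 77 90


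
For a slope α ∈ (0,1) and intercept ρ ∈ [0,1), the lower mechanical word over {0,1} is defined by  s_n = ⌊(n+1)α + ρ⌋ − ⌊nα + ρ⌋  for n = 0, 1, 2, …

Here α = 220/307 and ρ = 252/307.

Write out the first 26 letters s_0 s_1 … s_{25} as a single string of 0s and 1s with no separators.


n=0: ⌊(1·220+252)/307⌋ − ⌊(0·220+252)/307⌋ = ⌊472/307⌋ − ⌊252/307⌋ = 1 − 0 = 1
n=1: ⌊(2·220+252)/307⌋ − ⌊(1·220+252)/307⌋ = ⌊692/307⌋ − ⌊472/307⌋ = 2 − 1 = 1
n=2: ⌊(3·220+252)/307⌋ − ⌊(2·220+252)/307⌋ = ⌊912/307⌋ − ⌊692/307⌋ = 2 − 2 = 0
n=3: ⌊(4·220+252)/307⌋ − ⌊(3·220+252)/307⌋ = ⌊1132/307⌋ − ⌊912/307⌋ = 3 − 2 = 1
n=4: ⌊(5·220+252)/307⌋ − ⌊(4·220+252)/307⌋ = ⌊1352/307⌋ − ⌊1132/307⌋ = 4 − 3 = 1
n=5: ⌊(6·220+252)/307⌋ − ⌊(5·220+252)/307⌋ = ⌊1572/307⌋ − ⌊1352/307⌋ = 5 − 4 = 1
n=6: ⌊(7·220+252)/307⌋ − ⌊(6·220+252)/307⌋ = ⌊1792/307⌋ − ⌊1572/307⌋ = 5 − 5 = 0
n=7: ⌊(8·220+252)/307⌋ − ⌊(7·220+252)/307⌋ = ⌊2012/307⌋ − ⌊1792/307⌋ = 6 − 5 = 1
n=8: ⌊(9·220+252)/307⌋ − ⌊(8·220+252)/307⌋ = ⌊2232/307⌋ − ⌊2012/307⌋ = 7 − 6 = 1
n=9: ⌊(10·220+252)/307⌋ − ⌊(9·220+252)/307⌋ = ⌊2452/307⌋ − ⌊2232/307⌋ = 7 − 7 = 0
n=10: ⌊(11·220+252)/307⌋ − ⌊(10·220+252)/307⌋ = ⌊2672/307⌋ − ⌊2452/307⌋ = 8 − 7 = 1
n=11: ⌊(12·220+252)/307⌋ − ⌊(11·220+252)/307⌋ = ⌊2892/307⌋ − ⌊2672/307⌋ = 9 − 8 = 1
n=12: ⌊(13·220+252)/307⌋ − ⌊(12·220+252)/307⌋ = ⌊3112/307⌋ − ⌊2892/307⌋ = 10 − 9 = 1
n=13: ⌊(14·220+252)/307⌋ − ⌊(13·220+252)/307⌋ = ⌊3332/307⌋ − ⌊3112/307⌋ = 10 − 10 = 0
n=14: ⌊(15·220+252)/307⌋ − ⌊(14·220+252)/307⌋ = ⌊3552/307⌋ − ⌊3332/307⌋ = 11 − 10 = 1
n=15: ⌊(16·220+252)/307⌋ − ⌊(15·220+252)/307⌋ = ⌊3772/307⌋ − ⌊3552/307⌋ = 12 − 11 = 1
n=16: ⌊(17·220+252)/307⌋ − ⌊(16·220+252)/307⌋ = ⌊3992/307⌋ − ⌊3772/307⌋ = 13 − 12 = 1
n=17: ⌊(18·220+252)/307⌋ − ⌊(17·220+252)/307⌋ = ⌊4212/307⌋ − ⌊3992/307⌋ = 13 − 13 = 0
n=18: ⌊(19·220+252)/307⌋ − ⌊(18·220+252)/307⌋ = ⌊4432/307⌋ − ⌊4212/307⌋ = 14 − 13 = 1
n=19: ⌊(20·220+252)/307⌋ − ⌊(19·220+252)/307⌋ = ⌊4652/307⌋ − ⌊4432/307⌋ = 15 − 14 = 1
n=20: ⌊(21·220+252)/307⌋ − ⌊(20·220+252)/307⌋ = ⌊4872/307⌋ − ⌊4652/307⌋ = 15 − 15 = 0
n=21: ⌊(22·220+252)/307⌋ − ⌊(21·220+252)/307⌋ = ⌊5092/307⌋ − ⌊4872/307⌋ = 16 − 15 = 1
n=22: ⌊(23·220+252)/307⌋ − ⌊(22·220+252)/307⌋ = ⌊5312/307⌋ − ⌊5092/307⌋ = 17 − 16 = 1
n=23: ⌊(24·220+252)/307⌋ − ⌊(23·220+252)/307⌋ = ⌊5532/307⌋ − ⌊5312/307⌋ = 18 − 17 = 1
n=24: ⌊(25·220+252)/307⌋ − ⌊(24·220+252)/307⌋ = ⌊5752/307⌋ − ⌊5532/307⌋ = 18 − 18 = 0
n=25: ⌊(26·220+252)/307⌋ − ⌊(25·220+252)/307⌋ = ⌊5972/307⌋ − ⌊5752/307⌋ = 19 − 18 = 1

11011101101110111011011101


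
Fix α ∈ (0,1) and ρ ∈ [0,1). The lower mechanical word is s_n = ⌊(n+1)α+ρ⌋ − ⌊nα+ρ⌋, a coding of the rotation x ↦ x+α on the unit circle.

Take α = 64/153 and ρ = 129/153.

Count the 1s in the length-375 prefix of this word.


#1s = Σ_{n=0}^{374} s_n = Σ_{n=0}^{374} (⌊(n+1)α+ρ⌋ − ⌊nα+ρ⌋)
the sum telescopes: every ⌊nα+ρ⌋ with 0 < n < 375 appears once with + and once with −, leaving ⌊375α+ρ⌋ − ⌊0·α+ρ⌋
375α + ρ = (375·64 + 129) / 153 = 24129/153
ρ = 129/153
⌊24129/153⌋ = 157,  ⌊129/153⌋ = 0
#1s = 157 − 0 = 157

157


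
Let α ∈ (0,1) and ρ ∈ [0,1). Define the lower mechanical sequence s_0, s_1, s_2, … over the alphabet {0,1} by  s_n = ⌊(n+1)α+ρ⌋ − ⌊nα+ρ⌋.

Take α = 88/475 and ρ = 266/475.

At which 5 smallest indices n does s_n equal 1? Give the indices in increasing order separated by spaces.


n=0: ⌊354/475⌋−⌊266/475⌋ = 0−0 = 0
n=1: ⌊442/475⌋−⌊354/475⌋ = 0−0 = 0
n=2: ⌊530/475⌋−⌊442/475⌋ = 1−0 = 1  ← one
n=3: ⌊618/475⌋−⌊530/475⌋ = 1−1 = 0
n=4: ⌊706/475⌋−⌊618/475⌋ = 1−1 = 0
n=5: ⌊794/475⌋−⌊706/475⌋ = 1−1 = 0
n=6: ⌊882/475⌋−⌊794/475⌋ = 1−1 = 0
n=7: ⌊970/475⌋−⌊882/475⌋ = 2−1 = 1  ← one
n=8: ⌊1058/475⌋−⌊970/475⌋ = 2−2 = 0
n=9: ⌊1146/475⌋−⌊1058/475⌋ = 2−2 = 0
n=10: ⌊1234/475⌋−⌊1146/475⌋ = 2−2 = 0
n=11: ⌊1322/475⌋−⌊1234/475⌋ = 2−2 = 0
n=12: ⌊1410/475⌋−⌊1322/475⌋ = 2−2 = 0
n=13: ⌊1498/475⌋−⌊1410/475⌋ = 3−2 = 1  ← one
n=14: ⌊1586/475⌋−⌊1498/475⌋ = 3−3 = 0
n=15: ⌊1674/475⌋−⌊1586/475⌋ = 3−3 = 0
n=16: ⌊1762/475⌋−⌊1674/475⌋ = 3−3 = 0
n=17: ⌊1850/475⌋−⌊1762/475⌋ = 3−3 = 0
n=18: ⌊1938/475⌋−⌊1850/475⌋ = 4−3 = 1  ← one
n=19: ⌊2026/475⌋−⌊1938/475⌋ = 4−4 = 0
n=20: ⌊2114/475⌋−⌊2026/475⌋ = 4−4 = 0
n=21: ⌊2202/475⌋−⌊2114/475⌋ = 4−4 = 0
n=22: ⌊2290/475⌋−⌊2202/475⌋ = 4−4 = 0
n=23: ⌊2378/475⌋−⌊2290/475⌋ = 5−4 = 1  ← one
positions of the first 5 ones: 2 7 13 18 23

2 7 13 18 23


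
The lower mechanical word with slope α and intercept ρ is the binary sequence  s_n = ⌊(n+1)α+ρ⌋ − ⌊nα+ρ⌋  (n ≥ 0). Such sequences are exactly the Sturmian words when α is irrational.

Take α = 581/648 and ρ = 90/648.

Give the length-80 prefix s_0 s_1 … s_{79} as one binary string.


n=0: ⌊(1·581+90)/648⌋ − ⌊(0·581+90)/648⌋ = ⌊671/648⌋ − ⌊90/648⌋ = 1 − 0 = 1
n=1: ⌊(2·581+90)/648⌋ − ⌊(1·581+90)/648⌋ = ⌊1252/648⌋ − ⌊671/648⌋ = 1 − 1 = 0
n=2: ⌊(3·581+90)/648⌋ − ⌊(2·581+90)/648⌋ = ⌊1833/648⌋ − ⌊1252/648⌋ = 2 − 1 = 1
n=3: ⌊(4·581+90)/648⌋ − ⌊(3·581+90)/648⌋ = ⌊2414/648⌋ − ⌊1833/648⌋ = 3 − 2 = 1
n=4: ⌊(5·581+90)/648⌋ − ⌊(4·581+90)/648⌋ = ⌊2995/648⌋ − ⌊2414/648⌋ = 4 − 3 = 1
n=5: ⌊(6·581+90)/648⌋ − ⌊(5·581+90)/648⌋ = ⌊3576/648⌋ − ⌊2995/648⌋ = 5 − 4 = 1
n=6: ⌊(7·581+90)/648⌋ − ⌊(6·581+90)/648⌋ = ⌊4157/648⌋ − ⌊3576/648⌋ = 6 − 5 = 1
n=7: ⌊(8·581+90)/648⌋ − ⌊(7·581+90)/648⌋ = ⌊4738/648⌋ − ⌊4157/648⌋ = 7 − 6 = 1
n=8: ⌊(9·581+90)/648⌋ − ⌊(8·581+90)/648⌋ = ⌊5319/648⌋ − ⌊4738/648⌋ = 8 − 7 = 1
n=9: ⌊(10·581+90)/648⌋ − ⌊(9·581+90)/648⌋ = ⌊5900/648⌋ − ⌊5319/648⌋ = 9 − 8 = 1
n=10: ⌊(11·581+90)/648⌋ − ⌊(10·581+90)/648⌋ = ⌊6481/648⌋ − ⌊5900/648⌋ = 10 − 9 = 1
n=11: ⌊(12·581+90)/648⌋ − ⌊(11·581+90)/648⌋ = ⌊7062/648⌋ − ⌊6481/648⌋ = 10 − 10 = 0
n=12: ⌊(13·581+90)/648⌋ − ⌊(12·581+90)/648⌋ = ⌊7643/648⌋ − ⌊7062/648⌋ = 11 − 10 = 1
n=13: ⌊(14·581+90)/648⌋ − ⌊(13·581+90)/648⌋ = ⌊8224/648⌋ − ⌊7643/648⌋ = 12 − 11 = 1
n=14: ⌊(15·581+90)/648⌋ − ⌊(14·581+90)/648⌋ = ⌊8805/648⌋ − ⌊8224/648⌋ = 13 − 12 = 1
n=15: ⌊(16·581+90)/648⌋ − ⌊(15·581+90)/648⌋ = ⌊9386/648⌋ − ⌊8805/648⌋ = 14 − 13 = 1
n=16: ⌊(17·581+90)/648⌋ − ⌊(16·581+90)/648⌋ = ⌊9967/648⌋ − ⌊9386/648⌋ = 15 − 14 = 1
n=17: ⌊(18·581+90)/648⌋ − ⌊(17·581+90)/648⌋ = ⌊10548/648⌋ − ⌊9967/648⌋ = 16 − 15 = 1
n=18: ⌊(19·581+90)/648⌋ − ⌊(18·581+90)/648⌋ = ⌊11129/648⌋ − ⌊10548/648⌋ = 17 − 16 = 1
n=19: ⌊(20·581+90)/648⌋ − ⌊(19·581+90)/648⌋ = ⌊11710/648⌋ − ⌊11129/648⌋ = 18 − 17 = 1
n=20: ⌊(21·581+90)/648⌋ − ⌊(20·581+90)/648⌋ = ⌊12291/648⌋ − ⌊11710/648⌋ = 18 − 18 = 0
n=21: ⌊(22·581+90)/648⌋ − ⌊(21·581+90)/648⌋ = ⌊12872/648⌋ − ⌊12291/648⌋ = 19 − 18 = 1
n=22: ⌊(23·581+90)/648⌋ − ⌊(22·581+90)/648⌋ = ⌊13453/648⌋ − ⌊12872/648⌋ = 20 − 19 = 1
n=23: ⌊(24·581+90)/648⌋ − ⌊(23·581+90)/648⌋ = ⌊14034/648⌋ − ⌊13453/648⌋ = 21 − 20 = 1
n=24: ⌊(25·581+90)/648⌋ − ⌊(24·581+90)/648⌋ = ⌊14615/648⌋ − ⌊14034/648⌋ = 22 − 21 = 1
n=25: ⌊(26·581+90)/648⌋ − ⌊(25·581+90)/648⌋ = ⌊15196/648⌋ − ⌊14615/648⌋ = 23 − 22 = 1
n=26: ⌊(27·581+90)/648⌋ − ⌊(26·581+90)/648⌋ = ⌊15777/648⌋ − ⌊15196/648⌋ = 24 − 23 = 1
n=27: ⌊(28·581+90)/648⌋ − ⌊(27·581+90)/648⌋ = ⌊16358/648⌋ − ⌊15777/648⌋ = 25 − 24 = 1
n=28: ⌊(29·581+90)/648⌋ − ⌊(28·581+90)/648⌋ = ⌊16939/648⌋ − ⌊16358/648⌋ = 26 − 25 = 1
n=29: ⌊(30·581+90)/648⌋ − ⌊(29·581+90)/648⌋ = ⌊17520/648⌋ − ⌊16939/648⌋ = 27 − 26 = 1
n=30: ⌊(31·581+90)/648⌋ − ⌊(30·581+90)/648⌋ = ⌊18101/648⌋ − ⌊17520/648⌋ = 27 − 27 = 0
n=31: ⌊(32·581+90)/648⌋ − ⌊(31·581+90)/648⌋ = ⌊18682/648⌋ − ⌊18101/648⌋ = 28 − 27 = 1
n=32: ⌊(33·581+90)/648⌋ − ⌊(32·581+90)/648⌋ = ⌊19263/648⌋ − ⌊18682/648⌋ = 29 − 28 = 1
n=33: ⌊(34·581+90)/648⌋ − ⌊(33·581+90)/648⌋ = ⌊19844/648⌋ − ⌊19263/648⌋ = 30 − 29 = 1
n=34: ⌊(35·581+90)/648⌋ − ⌊(34·581+90)/648⌋ = ⌊20425/648⌋ − ⌊19844/648⌋ = 31 − 30 = 1
n=35: ⌊(36·581+90)/648⌋ − ⌊(35·581+90)/648⌋ = ⌊21006/648⌋ − ⌊20425/648⌋ = 32 − 31 = 1
n=36: ⌊(37·581+90)/648⌋ − ⌊(36·581+90)/648⌋ = ⌊21587/648⌋ − ⌊21006/648⌋ = 33 − 32 = 1
n=37: ⌊(38·581+90)/648⌋ − ⌊(37·581+90)/648⌋ = ⌊22168/648⌋ − ⌊21587/648⌋ = 34 − 33 = 1
n=38: ⌊(39·581+90)/648⌋ − ⌊(38·581+90)/648⌋ = ⌊22749/648⌋ − ⌊22168/648⌋ = 35 − 34 = 1
n=39: ⌊(40·581+90)/648⌋ − ⌊(39·581+90)/648⌋ = ⌊23330/648⌋ − ⌊22749/648⌋ = 36 − 35 = 1
n=40: ⌊(41·581+90)/648⌋ − ⌊(40·581+90)/648⌋ = ⌊23911/648⌋ − ⌊23330/648⌋ = 36 − 36 = 0
n=41: ⌊(42·581+90)/648⌋ − ⌊(41·581+90)/648⌋ = ⌊24492/648⌋ − ⌊23911/648⌋ = 37 − 36 = 1
n=42: ⌊(43·581+90)/648⌋ − ⌊(42·581+90)/648⌋ = ⌊25073/648⌋ − ⌊24492/648⌋ = 38 − 37 = 1
n=43: ⌊(44·581+90)/648⌋ − ⌊(43·581+90)/648⌋ = ⌊25654/648⌋ − ⌊25073/648⌋ = 39 − 38 = 1
n=44: ⌊(45·581+90)/648⌋ − ⌊(44·581+90)/648⌋ = ⌊26235/648⌋ − ⌊25654/648⌋ = 40 − 39 = 1
n=45: ⌊(46·581+90)/648⌋ − ⌊(45·581+90)/648⌋ = ⌊26816/648⌋ − ⌊26235/648⌋ = 41 − 40 = 1
n=46: ⌊(47·581+90)/648⌋ − ⌊(46·581+90)/648⌋ = ⌊27397/648⌋ − ⌊26816/648⌋ = 42 − 41 = 1
n=47: ⌊(48·581+90)/648⌋ − ⌊(47·581+90)/648⌋ = ⌊27978/648⌋ − ⌊27397/648⌋ = 43 − 42 = 1
n=48: ⌊(49·581+90)/648⌋ − ⌊(48·581+90)/648⌋ = ⌊28559/648⌋ − ⌊27978/648⌋ = 44 − 43 = 1
n=49: ⌊(50·581+90)/648⌋ − ⌊(49·581+90)/648⌋ = ⌊29140/648⌋ − ⌊28559/648⌋ = 44 − 44 = 0
n=50: ⌊(51·581+90)/648⌋ − ⌊(50·581+90)/648⌋ = ⌊29721/648⌋ − ⌊29140/648⌋ = 45 − 44 = 1
n=51: ⌊(52·581+90)/648⌋ − ⌊(51·581+90)/648⌋ = ⌊30302/648⌋ − ⌊29721/648⌋ = 46 − 45 = 1
n=52: ⌊(53·581+90)/648⌋ − ⌊(52·581+90)/648⌋ = ⌊30883/648⌋ − ⌊30302/648⌋ = 47 − 46 = 1
n=53: ⌊(54·581+90)/648⌋ − ⌊(53·581+90)/648⌋ = ⌊31464/648⌋ − ⌊30883/648⌋ = 48 − 47 = 1
n=54: ⌊(55·581+90)/648⌋ − ⌊(54·581+90)/648⌋ = ⌊32045/648⌋ − ⌊31464/648⌋ = 49 − 48 = 1
n=55: ⌊(56·581+90)/648⌋ − ⌊(55·581+90)/648⌋ = ⌊32626/648⌋ − ⌊32045/648⌋ = 50 − 49 = 1
n=56: ⌊(57·581+90)/648⌋ − ⌊(56·581+90)/648⌋ = ⌊33207/648⌋ − ⌊32626/648⌋ = 51 − 50 = 1
n=57: ⌊(58·581+90)/648⌋ − ⌊(57·581+90)/648⌋ = ⌊33788/648⌋ − ⌊33207/648⌋ = 52 − 51 = 1
n=58: ⌊(59·581+90)/648⌋ − ⌊(58·581+90)/648⌋ = ⌊34369/648⌋ − ⌊33788/648⌋ = 53 − 52 = 1
n=59: ⌊(60·581+90)/648⌋ − ⌊(59·581+90)/648⌋ = ⌊34950/648⌋ − ⌊34369/648⌋ = 53 − 53 = 0
n=60: ⌊(61·581+90)/648⌋ − ⌊(60·581+90)/648⌋ = ⌊35531/648⌋ − ⌊34950/648⌋ = 54 − 53 = 1
n=61: ⌊(62·581+90)/648⌋ − ⌊(61·581+90)/648⌋ = ⌊36112/648⌋ − ⌊35531/648⌋ = 55 − 54 = 1
n=62: ⌊(63·581+90)/648⌋ − ⌊(62·581+90)/648⌋ = ⌊36693/648⌋ − ⌊36112/648⌋ = 56 − 55 = 1
n=63: ⌊(64·581+90)/648⌋ − ⌊(63·581+90)/648⌋ = ⌊37274/648⌋ − ⌊36693/648⌋ = 57 − 56 = 1
n=64: ⌊(65·581+90)/648⌋ − ⌊(64·581+90)/648⌋ = ⌊37855/648⌋ − ⌊37274/648⌋ = 58 − 57 = 1
n=65: ⌊(66·581+90)/648⌋ − ⌊(65·581+90)/648⌋ = ⌊38436/648⌋ − ⌊37855/648⌋ = 59 − 58 = 1
n=66: ⌊(67·581+90)/648⌋ − ⌊(66·581+90)/648⌋ = ⌊39017/648⌋ − ⌊38436/648⌋ = 60 − 59 = 1
n=67: ⌊(68·581+90)/648⌋ − ⌊(67·581+90)/648⌋ = ⌊39598/648⌋ − ⌊39017/648⌋ = 61 − 60 = 1
n=68: ⌊(69·581+90)/648⌋ − ⌊(68·581+90)/648⌋ = ⌊40179/648⌋ − ⌊39598/648⌋ = 62 − 61 = 1
n=69: ⌊(70·581+90)/648⌋ − ⌊(69·581+90)/648⌋ = ⌊40760/648⌋ − ⌊40179/648⌋ = 62 − 62 = 0
n=70: ⌊(71·581+90)/648⌋ − ⌊(70·581+90)/648⌋ = ⌊41341/648⌋ − ⌊40760/648⌋ = 63 − 62 = 1
n=71: ⌊(72·581+90)/648⌋ − ⌊(71·581+90)/648⌋ = ⌊41922/648⌋ − ⌊41341/648⌋ = 64 − 63 = 1
n=72: ⌊(73·581+90)/648⌋ − ⌊(72·581+90)/648⌋ = ⌊42503/648⌋ − ⌊41922/648⌋ = 65 − 64 = 1
n=73: ⌊(74·581+90)/648⌋ − ⌊(73·581+90)/648⌋ = ⌊43084/648⌋ − ⌊42503/648⌋ = 66 − 65 = 1
n=74: ⌊(75·581+90)/648⌋ − ⌊(74·581+90)/648⌋ = ⌊43665/648⌋ − ⌊43084/648⌋ = 67 − 66 = 1
n=75: ⌊(76·581+90)/648⌋ − ⌊(75·581+90)/648⌋ = ⌊44246/648⌋ − ⌊43665/648⌋ = 68 − 67 = 1
n=76: ⌊(77·581+90)/648⌋ − ⌊(76·581+90)/648⌋ = ⌊44827/648⌋ − ⌊44246/648⌋ = 69 − 68 = 1
n=77: ⌊(78·581+90)/648⌋ − ⌊(77·581+90)/648⌋ = ⌊45408/648⌋ − ⌊44827/648⌋ = 70 − 69 = 1
n=78: ⌊(79·581+90)/648⌋ − ⌊(78·581+90)/648⌋ = ⌊45989/648⌋ − ⌊45408/648⌋ = 70 − 70 = 0
n=79: ⌊(80·581+90)/648⌋ − ⌊(79·581+90)/648⌋ = ⌊46570/648⌋ − ⌊45989/648⌋ = 71 − 70 = 1

10111111111011111111011111111101111111110111111110111111111011111111101111111101


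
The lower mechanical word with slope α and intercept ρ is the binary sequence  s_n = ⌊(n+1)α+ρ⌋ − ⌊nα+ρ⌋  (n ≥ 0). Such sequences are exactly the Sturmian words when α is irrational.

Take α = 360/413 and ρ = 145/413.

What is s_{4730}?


1

(n+1)α + ρ = (4731·360 + 145) / 413 = 1703305/413
nα + ρ     = (4730·360 + 145) / 413 = 1702945/413
⌊1703305/413⌋ = 4124,  ⌊1702945/413⌋ = 4123
s_{4730} = 4124 − 4123 = 1


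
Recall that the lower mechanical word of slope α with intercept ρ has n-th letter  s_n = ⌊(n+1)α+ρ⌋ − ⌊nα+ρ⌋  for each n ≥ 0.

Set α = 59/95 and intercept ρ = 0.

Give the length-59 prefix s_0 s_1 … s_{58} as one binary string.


01011010110110101101101011011010110101101101011011010110110

n=0: ⌊(1·59)/95⌋ − ⌊(0·59)/95⌋ = ⌊59/95⌋ − ⌊0/95⌋ = 0 − 0 = 0
n=1: ⌊(2·59)/95⌋ − ⌊(1·59)/95⌋ = ⌊118/95⌋ − ⌊59/95⌋ = 1 − 0 = 1
n=2: ⌊(3·59)/95⌋ − ⌊(2·59)/95⌋ = ⌊177/95⌋ − ⌊118/95⌋ = 1 − 1 = 0
n=3: ⌊(4·59)/95⌋ − ⌊(3·59)/95⌋ = ⌊236/95⌋ − ⌊177/95⌋ = 2 − 1 = 1
n=4: ⌊(5·59)/95⌋ − ⌊(4·59)/95⌋ = ⌊295/95⌋ − ⌊236/95⌋ = 3 − 2 = 1
n=5: ⌊(6·59)/95⌋ − ⌊(5·59)/95⌋ = ⌊354/95⌋ − ⌊295/95⌋ = 3 − 3 = 0
n=6: ⌊(7·59)/95⌋ − ⌊(6·59)/95⌋ = ⌊413/95⌋ − ⌊354/95⌋ = 4 − 3 = 1
n=7: ⌊(8·59)/95⌋ − ⌊(7·59)/95⌋ = ⌊472/95⌋ − ⌊413/95⌋ = 4 − 4 = 0
n=8: ⌊(9·59)/95⌋ − ⌊(8·59)/95⌋ = ⌊531/95⌋ − ⌊472/95⌋ = 5 − 4 = 1
n=9: ⌊(10·59)/95⌋ − ⌊(9·59)/95⌋ = ⌊590/95⌋ − ⌊531/95⌋ = 6 − 5 = 1
n=10: ⌊(11·59)/95⌋ − ⌊(10·59)/95⌋ = ⌊649/95⌋ − ⌊590/95⌋ = 6 − 6 = 0
n=11: ⌊(12·59)/95⌋ − ⌊(11·59)/95⌋ = ⌊708/95⌋ − ⌊649/95⌋ = 7 − 6 = 1
n=12: ⌊(13·59)/95⌋ − ⌊(12·59)/95⌋ = ⌊767/95⌋ − ⌊708/95⌋ = 8 − 7 = 1
n=13: ⌊(14·59)/95⌋ − ⌊(13·59)/95⌋ = ⌊826/95⌋ − ⌊767/95⌋ = 8 − 8 = 0
n=14: ⌊(15·59)/95⌋ − ⌊(14·59)/95⌋ = ⌊885/95⌋ − ⌊826/95⌋ = 9 − 8 = 1
n=15: ⌊(16·59)/95⌋ − ⌊(15·59)/95⌋ = ⌊944/95⌋ − ⌊885/95⌋ = 9 − 9 = 0
n=16: ⌊(17·59)/95⌋ − ⌊(16·59)/95⌋ = ⌊1003/95⌋ − ⌊944/95⌋ = 10 − 9 = 1
n=17: ⌊(18·59)/95⌋ − ⌊(17·59)/95⌋ = ⌊1062/95⌋ − ⌊1003/95⌋ = 11 − 10 = 1
n=18: ⌊(19·59)/95⌋ − ⌊(18·59)/95⌋ = ⌊1121/95⌋ − ⌊1062/95⌋ = 11 − 11 = 0
n=19: ⌊(20·59)/95⌋ − ⌊(19·59)/95⌋ = ⌊1180/95⌋ − ⌊1121/95⌋ = 12 − 11 = 1
n=20: ⌊(21·59)/95⌋ − ⌊(20·59)/95⌋ = ⌊1239/95⌋ − ⌊1180/95⌋ = 13 − 12 = 1
n=21: ⌊(22·59)/95⌋ − ⌊(21·59)/95⌋ = ⌊1298/95⌋ − ⌊1239/95⌋ = 13 − 13 = 0
n=22: ⌊(23·59)/95⌋ − ⌊(22·59)/95⌋ = ⌊1357/95⌋ − ⌊1298/95⌋ = 14 − 13 = 1
n=23: ⌊(24·59)/95⌋ − ⌊(23·59)/95⌋ = ⌊1416/95⌋ − ⌊1357/95⌋ = 14 − 14 = 0
n=24: ⌊(25·59)/95⌋ − ⌊(24·59)/95⌋ = ⌊1475/95⌋ − ⌊1416/95⌋ = 15 − 14 = 1
n=25: ⌊(26·59)/95⌋ − ⌊(25·59)/95⌋ = ⌊1534/95⌋ − ⌊1475/95⌋ = 16 − 15 = 1
n=26: ⌊(27·59)/95⌋ − ⌊(26·59)/95⌋ = ⌊1593/95⌋ − ⌊1534/95⌋ = 16 − 16 = 0
n=27: ⌊(28·59)/95⌋ − ⌊(27·59)/95⌋ = ⌊1652/95⌋ − ⌊1593/95⌋ = 17 − 16 = 1
n=28: ⌊(29·59)/95⌋ − ⌊(28·59)/95⌋ = ⌊1711/95⌋ − ⌊1652/95⌋ = 18 − 17 = 1
n=29: ⌊(30·59)/95⌋ − ⌊(29·59)/95⌋ = ⌊1770/95⌋ − ⌊1711/95⌋ = 18 − 18 = 0
n=30: ⌊(31·59)/95⌋ − ⌊(30·59)/95⌋ = ⌊1829/95⌋ − ⌊1770/95⌋ = 19 − 18 = 1
n=31: ⌊(32·59)/95⌋ − ⌊(31·59)/95⌋ = ⌊1888/95⌋ − ⌊1829/95⌋ = 19 − 19 = 0
n=32: ⌊(33·59)/95⌋ − ⌊(32·59)/95⌋ = ⌊1947/95⌋ − ⌊1888/95⌋ = 20 − 19 = 1
n=33: ⌊(34·59)/95⌋ − ⌊(33·59)/95⌋ = ⌊2006/95⌋ − ⌊1947/95⌋ = 21 − 20 = 1
n=34: ⌊(35·59)/95⌋ − ⌊(34·59)/95⌋ = ⌊2065/95⌋ − ⌊2006/95⌋ = 21 − 21 = 0
n=35: ⌊(36·59)/95⌋ − ⌊(35·59)/95⌋ = ⌊2124/95⌋ − ⌊2065/95⌋ = 22 − 21 = 1
n=36: ⌊(37·59)/95⌋ − ⌊(36·59)/95⌋ = ⌊2183/95⌋ − ⌊2124/95⌋ = 22 − 22 = 0
n=37: ⌊(38·59)/95⌋ − ⌊(37·59)/95⌋ = ⌊2242/95⌋ − ⌊2183/95⌋ = 23 − 22 = 1
n=38: ⌊(39·59)/95⌋ − ⌊(38·59)/95⌋ = ⌊2301/95⌋ − ⌊2242/95⌋ = 24 − 23 = 1
n=39: ⌊(40·59)/95⌋ − ⌊(39·59)/95⌋ = ⌊2360/95⌋ − ⌊2301/95⌋ = 24 − 24 = 0
n=40: ⌊(41·59)/95⌋ − ⌊(40·59)/95⌋ = ⌊2419/95⌋ − ⌊2360/95⌋ = 25 − 24 = 1
n=41: ⌊(42·59)/95⌋ − ⌊(41·59)/95⌋ = ⌊2478/95⌋ − ⌊2419/95⌋ = 26 − 25 = 1
n=42: ⌊(43·59)/95⌋ − ⌊(42·59)/95⌋ = ⌊2537/95⌋ − ⌊2478/95⌋ = 26 − 26 = 0
n=43: ⌊(44·59)/95⌋ − ⌊(43·59)/95⌋ = ⌊2596/95⌋ − ⌊2537/95⌋ = 27 − 26 = 1
n=44: ⌊(45·59)/95⌋ − ⌊(44·59)/95⌋ = ⌊2655/95⌋ − ⌊2596/95⌋ = 27 − 27 = 0
n=45: ⌊(46·59)/95⌋ − ⌊(45·59)/95⌋ = ⌊2714/95⌋ − ⌊2655/95⌋ = 28 − 27 = 1
n=46: ⌊(47·59)/95⌋ − ⌊(46·59)/95⌋ = ⌊2773/95⌋ − ⌊2714/95⌋ = 29 − 28 = 1
n=47: ⌊(48·59)/95⌋ − ⌊(47·59)/95⌋ = ⌊2832/95⌋ − ⌊2773/95⌋ = 29 − 29 = 0
n=48: ⌊(49·59)/95⌋ − ⌊(48·59)/95⌋ = ⌊2891/95⌋ − ⌊2832/95⌋ = 30 − 29 = 1
n=49: ⌊(50·59)/95⌋ − ⌊(49·59)/95⌋ = ⌊2950/95⌋ − ⌊2891/95⌋ = 31 − 30 = 1
n=50: ⌊(51·59)/95⌋ − ⌊(50·59)/95⌋ = ⌊3009/95⌋ − ⌊2950/95⌋ = 31 − 31 = 0
n=51: ⌊(52·59)/95⌋ − ⌊(51·59)/95⌋ = ⌊3068/95⌋ − ⌊3009/95⌋ = 32 − 31 = 1
n=52: ⌊(53·59)/95⌋ − ⌊(52·59)/95⌋ = ⌊3127/95⌋ − ⌊3068/95⌋ = 32 − 32 = 0
n=53: ⌊(54·59)/95⌋ − ⌊(53·59)/95⌋ = ⌊3186/95⌋ − ⌊3127/95⌋ = 33 − 32 = 1
n=54: ⌊(55·59)/95⌋ − ⌊(54·59)/95⌋ = ⌊3245/95⌋ − ⌊3186/95⌋ = 34 − 33 = 1
n=55: ⌊(56·59)/95⌋ − ⌊(55·59)/95⌋ = ⌊3304/95⌋ − ⌊3245/95⌋ = 34 − 34 = 0
n=56: ⌊(57·59)/95⌋ − ⌊(56·59)/95⌋ = ⌊3363/95⌋ − ⌊3304/95⌋ = 35 − 34 = 1
n=57: ⌊(58·59)/95⌋ − ⌊(57·59)/95⌋ = ⌊3422/95⌋ − ⌊3363/95⌋ = 36 − 35 = 1
n=58: ⌊(59·59)/95⌋ − ⌊(58·59)/95⌋ = ⌊3481/95⌋ − ⌊3422/95⌋ = 36 − 36 = 0


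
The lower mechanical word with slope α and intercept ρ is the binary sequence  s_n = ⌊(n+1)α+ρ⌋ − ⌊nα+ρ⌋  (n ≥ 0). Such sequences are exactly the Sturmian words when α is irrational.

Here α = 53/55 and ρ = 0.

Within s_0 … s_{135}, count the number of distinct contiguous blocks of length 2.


t_n = ⌊(n·53)/55⌋ for n = 0 … 136:
  n=0…9: ⌊0/55⌋=0 ⌊53/55⌋=0 ⌊106/55⌋=1 ⌊159/55⌋=2 ⌊212/55⌋=3 ⌊265/55⌋=4 ⌊318/55⌋=5 ⌊371/55⌋=6 ⌊424/55⌋=7 ⌊477/55⌋=8
  n=10…19: ⌊530/55⌋=9 ⌊583/55⌋=10 ⌊636/55⌋=11 ⌊689/55⌋=12 ⌊742/55⌋=13 ⌊795/55⌋=14 ⌊848/55⌋=15 ⌊901/55⌋=16 ⌊954/55⌋=17 ⌊1007/55⌋=18
  n=20…29: ⌊1060/55⌋=19 ⌊1113/55⌋=20 ⌊1166/55⌋=21 ⌊1219/55⌋=22 ⌊1272/55⌋=23 ⌊1325/55⌋=24 ⌊1378/55⌋=25 ⌊1431/55⌋=26 ⌊1484/55⌋=26 ⌊1537/55⌋=27
  n=30…39: ⌊1590/55⌋=28 ⌊1643/55⌋=29 ⌊1696/55⌋=30 ⌊1749/55⌋=31 ⌊1802/55⌋=32 ⌊1855/55⌋=33 ⌊1908/55⌋=34 ⌊1961/55⌋=35 ⌊2014/55⌋=36 ⌊2067/55⌋=37
  n=40…49: ⌊2120/55⌋=38 ⌊2173/55⌋=39 ⌊2226/55⌋=40 ⌊2279/55⌋=41 ⌊2332/55⌋=42 ⌊2385/55⌋=43 ⌊2438/55⌋=44 ⌊2491/55⌋=45 ⌊2544/55⌋=46 ⌊2597/55⌋=47
  n=50…59: ⌊2650/55⌋=48 ⌊2703/55⌋=49 ⌊2756/55⌋=50 ⌊2809/55⌋=51 ⌊2862/55⌋=52 ⌊2915/55⌋=53 ⌊2968/55⌋=53 ⌊3021/55⌋=54 ⌊3074/55⌋=55 ⌊3127/55⌋=56
  n=60…69: ⌊3180/55⌋=57 ⌊3233/55⌋=58 ⌊3286/55⌋=59 ⌊3339/55⌋=60 ⌊3392/55⌋=61 ⌊3445/55⌋=62 ⌊3498/55⌋=63 ⌊3551/55⌋=64 ⌊3604/55⌋=65 ⌊3657/55⌋=66
  n=70…79: ⌊3710/55⌋=67 ⌊3763/55⌋=68 ⌊3816/55⌋=69 ⌊3869/55⌋=70 ⌊3922/55⌋=71 ⌊3975/55⌋=72 ⌊4028/55⌋=73 ⌊4081/55⌋=74 ⌊4134/55⌋=75 ⌊4187/55⌋=76
  n=80…89: ⌊4240/55⌋=77 ⌊4293/55⌋=78 ⌊4346/55⌋=79 ⌊4399/55⌋=79 ⌊4452/55⌋=80 ⌊4505/55⌋=81 ⌊4558/55⌋=82 ⌊4611/55⌋=83 ⌊4664/55⌋=84 ⌊4717/55⌋=85
  n=90…99: ⌊4770/55⌋=86 ⌊4823/55⌋=87 ⌊4876/55⌋=88 ⌊4929/55⌋=89 ⌊4982/55⌋=90 ⌊5035/55⌋=91 ⌊5088/55⌋=92 ⌊5141/55⌋=93 ⌊5194/55⌋=94 ⌊5247/55⌋=95
  n=100…109: ⌊5300/55⌋=96 ⌊5353/55⌋=97 ⌊5406/55⌋=98 ⌊5459/55⌋=99 ⌊5512/55⌋=100 ⌊5565/55⌋=101 ⌊5618/55⌋=102 ⌊5671/55⌋=103 ⌊5724/55⌋=104 ⌊5777/55⌋=105
  n=110…119: ⌊5830/55⌋=106 ⌊5883/55⌋=106 ⌊5936/55⌋=107 ⌊5989/55⌋=108 ⌊6042/55⌋=109 ⌊6095/55⌋=110 ⌊6148/55⌋=111 ⌊6201/55⌋=112 ⌊6254/55⌋=113 ⌊6307/55⌋=114
  n=120…129: ⌊6360/55⌋=115 ⌊6413/55⌋=116 ⌊6466/55⌋=117 ⌊6519/55⌋=118 ⌊6572/55⌋=119 ⌊6625/55⌋=120 ⌊6678/55⌋=121 ⌊6731/55⌋=122 ⌊6784/55⌋=123 ⌊6837/55⌋=124
  n=130…136: ⌊6890/55⌋=125 ⌊6943/55⌋=126 ⌊6996/55⌋=127 ⌊7049/55⌋=128 ⌊7102/55⌋=129 ⌊7155/55⌋=130 ⌊7208/55⌋=131
s_n = t_(n+1) − t_n for n = 0 … 135 gives
prefix = 0111111111111111111111111110111111111111111111111111111011111111111111111111111111011111111111111111111111111101111111111111111111111111
slide a length-2 window over [0..1] … [134..135] (135 windows); first occurrence of each distinct factor:
  [  0..  1] 01
  [  1..  2] 11
  [ 26.. 27] 10
  (the other 132 windows repeat one of these)
distinct factors: {01, 10, 11}
count = 3  (Sturmian bound for length 2 is 3)

3


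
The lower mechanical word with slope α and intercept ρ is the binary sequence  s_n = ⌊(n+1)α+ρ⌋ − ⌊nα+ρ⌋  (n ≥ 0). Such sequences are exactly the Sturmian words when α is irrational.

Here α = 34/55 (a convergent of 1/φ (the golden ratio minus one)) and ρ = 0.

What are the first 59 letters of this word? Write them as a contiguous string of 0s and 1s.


01011010110110101101011011010110110101101011011010110110101

n=0: ⌊(1·34)/55⌋ − ⌊(0·34)/55⌋ = ⌊34/55⌋ − ⌊0/55⌋ = 0 − 0 = 0
n=1: ⌊(2·34)/55⌋ − ⌊(1·34)/55⌋ = ⌊68/55⌋ − ⌊34/55⌋ = 1 − 0 = 1
n=2: ⌊(3·34)/55⌋ − ⌊(2·34)/55⌋ = ⌊102/55⌋ − ⌊68/55⌋ = 1 − 1 = 0
n=3: ⌊(4·34)/55⌋ − ⌊(3·34)/55⌋ = ⌊136/55⌋ − ⌊102/55⌋ = 2 − 1 = 1
n=4: ⌊(5·34)/55⌋ − ⌊(4·34)/55⌋ = ⌊170/55⌋ − ⌊136/55⌋ = 3 − 2 = 1
n=5: ⌊(6·34)/55⌋ − ⌊(5·34)/55⌋ = ⌊204/55⌋ − ⌊170/55⌋ = 3 − 3 = 0
n=6: ⌊(7·34)/55⌋ − ⌊(6·34)/55⌋ = ⌊238/55⌋ − ⌊204/55⌋ = 4 − 3 = 1
n=7: ⌊(8·34)/55⌋ − ⌊(7·34)/55⌋ = ⌊272/55⌋ − ⌊238/55⌋ = 4 − 4 = 0
n=8: ⌊(9·34)/55⌋ − ⌊(8·34)/55⌋ = ⌊306/55⌋ − ⌊272/55⌋ = 5 − 4 = 1
n=9: ⌊(10·34)/55⌋ − ⌊(9·34)/55⌋ = ⌊340/55⌋ − ⌊306/55⌋ = 6 − 5 = 1
n=10: ⌊(11·34)/55⌋ − ⌊(10·34)/55⌋ = ⌊374/55⌋ − ⌊340/55⌋ = 6 − 6 = 0
n=11: ⌊(12·34)/55⌋ − ⌊(11·34)/55⌋ = ⌊408/55⌋ − ⌊374/55⌋ = 7 − 6 = 1
n=12: ⌊(13·34)/55⌋ − ⌊(12·34)/55⌋ = ⌊442/55⌋ − ⌊408/55⌋ = 8 − 7 = 1
n=13: ⌊(14·34)/55⌋ − ⌊(13·34)/55⌋ = ⌊476/55⌋ − ⌊442/55⌋ = 8 − 8 = 0
n=14: ⌊(15·34)/55⌋ − ⌊(14·34)/55⌋ = ⌊510/55⌋ − ⌊476/55⌋ = 9 − 8 = 1
n=15: ⌊(16·34)/55⌋ − ⌊(15·34)/55⌋ = ⌊544/55⌋ − ⌊510/55⌋ = 9 − 9 = 0
n=16: ⌊(17·34)/55⌋ − ⌊(16·34)/55⌋ = ⌊578/55⌋ − ⌊544/55⌋ = 10 − 9 = 1
n=17: ⌊(18·34)/55⌋ − ⌊(17·34)/55⌋ = ⌊612/55⌋ − ⌊578/55⌋ = 11 − 10 = 1
n=18: ⌊(19·34)/55⌋ − ⌊(18·34)/55⌋ = ⌊646/55⌋ − ⌊612/55⌋ = 11 − 11 = 0
n=19: ⌊(20·34)/55⌋ − ⌊(19·34)/55⌋ = ⌊680/55⌋ − ⌊646/55⌋ = 12 − 11 = 1
n=20: ⌊(21·34)/55⌋ − ⌊(20·34)/55⌋ = ⌊714/55⌋ − ⌊680/55⌋ = 12 − 12 = 0
n=21: ⌊(22·34)/55⌋ − ⌊(21·34)/55⌋ = ⌊748/55⌋ − ⌊714/55⌋ = 13 − 12 = 1
n=22: ⌊(23·34)/55⌋ − ⌊(22·34)/55⌋ = ⌊782/55⌋ − ⌊748/55⌋ = 14 − 13 = 1
n=23: ⌊(24·34)/55⌋ − ⌊(23·34)/55⌋ = ⌊816/55⌋ − ⌊782/55⌋ = 14 − 14 = 0
n=24: ⌊(25·34)/55⌋ − ⌊(24·34)/55⌋ = ⌊850/55⌋ − ⌊816/55⌋ = 15 − 14 = 1
n=25: ⌊(26·34)/55⌋ − ⌊(25·34)/55⌋ = ⌊884/55⌋ − ⌊850/55⌋ = 16 − 15 = 1
n=26: ⌊(27·34)/55⌋ − ⌊(26·34)/55⌋ = ⌊918/55⌋ − ⌊884/55⌋ = 16 − 16 = 0
n=27: ⌊(28·34)/55⌋ − ⌊(27·34)/55⌋ = ⌊952/55⌋ − ⌊918/55⌋ = 17 − 16 = 1
n=28: ⌊(29·34)/55⌋ − ⌊(28·34)/55⌋ = ⌊986/55⌋ − ⌊952/55⌋ = 17 − 17 = 0
n=29: ⌊(30·34)/55⌋ − ⌊(29·34)/55⌋ = ⌊1020/55⌋ − ⌊986/55⌋ = 18 − 17 = 1
n=30: ⌊(31·34)/55⌋ − ⌊(30·34)/55⌋ = ⌊1054/55⌋ − ⌊1020/55⌋ = 19 − 18 = 1
n=31: ⌊(32·34)/55⌋ − ⌊(31·34)/55⌋ = ⌊1088/55⌋ − ⌊1054/55⌋ = 19 − 19 = 0
n=32: ⌊(33·34)/55⌋ − ⌊(32·34)/55⌋ = ⌊1122/55⌋ − ⌊1088/55⌋ = 20 − 19 = 1
n=33: ⌊(34·34)/55⌋ − ⌊(33·34)/55⌋ = ⌊1156/55⌋ − ⌊1122/55⌋ = 21 − 20 = 1
n=34: ⌊(35·34)/55⌋ − ⌊(34·34)/55⌋ = ⌊1190/55⌋ − ⌊1156/55⌋ = 21 − 21 = 0
n=35: ⌊(36·34)/55⌋ − ⌊(35·34)/55⌋ = ⌊1224/55⌋ − ⌊1190/55⌋ = 22 − 21 = 1
n=36: ⌊(37·34)/55⌋ − ⌊(36·34)/55⌋ = ⌊1258/55⌋ − ⌊1224/55⌋ = 22 − 22 = 0
n=37: ⌊(38·34)/55⌋ − ⌊(37·34)/55⌋ = ⌊1292/55⌋ − ⌊1258/55⌋ = 23 − 22 = 1
n=38: ⌊(39·34)/55⌋ − ⌊(38·34)/55⌋ = ⌊1326/55⌋ − ⌊1292/55⌋ = 24 − 23 = 1
n=39: ⌊(40·34)/55⌋ − ⌊(39·34)/55⌋ = ⌊1360/55⌋ − ⌊1326/55⌋ = 24 − 24 = 0
n=40: ⌊(41·34)/55⌋ − ⌊(40·34)/55⌋ = ⌊1394/55⌋ − ⌊1360/55⌋ = 25 − 24 = 1
n=41: ⌊(42·34)/55⌋ − ⌊(41·34)/55⌋ = ⌊1428/55⌋ − ⌊1394/55⌋ = 25 − 25 = 0
n=42: ⌊(43·34)/55⌋ − ⌊(42·34)/55⌋ = ⌊1462/55⌋ − ⌊1428/55⌋ = 26 − 25 = 1
n=43: ⌊(44·34)/55⌋ − ⌊(43·34)/55⌋ = ⌊1496/55⌋ − ⌊1462/55⌋ = 27 − 26 = 1
n=44: ⌊(45·34)/55⌋ − ⌊(44·34)/55⌋ = ⌊1530/55⌋ − ⌊1496/55⌋ = 27 − 27 = 0
n=45: ⌊(46·34)/55⌋ − ⌊(45·34)/55⌋ = ⌊1564/55⌋ − ⌊1530/55⌋ = 28 − 27 = 1
n=46: ⌊(47·34)/55⌋ − ⌊(46·34)/55⌋ = ⌊1598/55⌋ − ⌊1564/55⌋ = 29 − 28 = 1
n=47: ⌊(48·34)/55⌋ − ⌊(47·34)/55⌋ = ⌊1632/55⌋ − ⌊1598/55⌋ = 29 − 29 = 0
n=48: ⌊(49·34)/55⌋ − ⌊(48·34)/55⌋ = ⌊1666/55⌋ − ⌊1632/55⌋ = 30 − 29 = 1
n=49: ⌊(50·34)/55⌋ − ⌊(49·34)/55⌋ = ⌊1700/55⌋ − ⌊1666/55⌋ = 30 − 30 = 0
n=50: ⌊(51·34)/55⌋ − ⌊(50·34)/55⌋ = ⌊1734/55⌋ − ⌊1700/55⌋ = 31 − 30 = 1
n=51: ⌊(52·34)/55⌋ − ⌊(51·34)/55⌋ = ⌊1768/55⌋ − ⌊1734/55⌋ = 32 − 31 = 1
n=52: ⌊(53·34)/55⌋ − ⌊(52·34)/55⌋ = ⌊1802/55⌋ − ⌊1768/55⌋ = 32 − 32 = 0
n=53: ⌊(54·34)/55⌋ − ⌊(53·34)/55⌋ = ⌊1836/55⌋ − ⌊1802/55⌋ = 33 − 32 = 1
n=54: ⌊(55·34)/55⌋ − ⌊(54·34)/55⌋ = ⌊1870/55⌋ − ⌊1836/55⌋ = 34 − 33 = 1
n=55: ⌊(56·34)/55⌋ − ⌊(55·34)/55⌋ = ⌊1904/55⌋ − ⌊1870/55⌋ = 34 − 34 = 0
n=56: ⌊(57·34)/55⌋ − ⌊(56·34)/55⌋ = ⌊1938/55⌋ − ⌊1904/55⌋ = 35 − 34 = 1
n=57: ⌊(58·34)/55⌋ − ⌊(57·34)/55⌋ = ⌊1972/55⌋ − ⌊1938/55⌋ = 35 − 35 = 0
n=58: ⌊(59·34)/55⌋ − ⌊(58·34)/55⌋ = ⌊2006/55⌋ − ⌊1972/55⌋ = 36 − 35 = 1


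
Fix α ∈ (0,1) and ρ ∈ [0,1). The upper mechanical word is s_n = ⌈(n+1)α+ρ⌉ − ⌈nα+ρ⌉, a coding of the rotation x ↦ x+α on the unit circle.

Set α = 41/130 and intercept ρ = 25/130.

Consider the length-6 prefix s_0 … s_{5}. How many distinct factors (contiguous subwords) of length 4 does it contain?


t_n = ⌈(n·41+25)/130⌉ for n = 0 … 6:
  n=0…6: ⌈25/130⌉=1 ⌈66/130⌉=1 ⌈107/130⌉=1 ⌈148/130⌉=2 ⌈189/130⌉=2 ⌈230/130⌉=2 ⌈271/130⌉=3
s_n = t_(n+1) − t_n for n = 0 … 5 gives
prefix = 001001
slide a length-4 window over [0..3] … [2..5] (3 windows); first occurrence of each distinct factor:
  [  0..  3] 0010
  [  1..  4] 0100
  [  2..  5] 1001
distinct factors: {0010, 0100, 1001}
count = 3  (Sturmian bound for length 4 is 5)

3


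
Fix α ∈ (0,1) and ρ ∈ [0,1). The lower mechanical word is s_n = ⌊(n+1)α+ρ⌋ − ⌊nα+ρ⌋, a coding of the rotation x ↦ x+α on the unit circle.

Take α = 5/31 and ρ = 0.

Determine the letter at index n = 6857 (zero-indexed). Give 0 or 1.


(n+1)α + ρ = (6858·5) / 31 = 34290/31
nα + ρ     = (6857·5) / 31 = 34285/31
⌊34290/31⌋ = 1106,  ⌊34285/31⌋ = 1105
s_{6857} = 1106 − 1105 = 1

1


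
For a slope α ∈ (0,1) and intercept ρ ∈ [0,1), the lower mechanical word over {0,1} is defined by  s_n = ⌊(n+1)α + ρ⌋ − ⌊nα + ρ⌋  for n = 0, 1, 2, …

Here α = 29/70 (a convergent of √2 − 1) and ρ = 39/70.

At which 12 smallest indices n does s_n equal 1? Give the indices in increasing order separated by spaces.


n=0: ⌊68/70⌋−⌊39/70⌋ = 0−0 = 0
n=1: ⌊97/70⌋−⌊68/70⌋ = 1−0 = 1  ← one
n=2: ⌊126/70⌋−⌊97/70⌋ = 1−1 = 0
n=3: ⌊155/70⌋−⌊126/70⌋ = 2−1 = 1  ← one
n=4: ⌊184/70⌋−⌊155/70⌋ = 2−2 = 0
n=5: ⌊213/70⌋−⌊184/70⌋ = 3−2 = 1  ← one
n=6: ⌊242/70⌋−⌊213/70⌋ = 3−3 = 0
n=7: ⌊271/70⌋−⌊242/70⌋ = 3−3 = 0
n=8: ⌊300/70⌋−⌊271/70⌋ = 4−3 = 1  ← one
n=9: ⌊329/70⌋−⌊300/70⌋ = 4−4 = 0
n=10: ⌊358/70⌋−⌊329/70⌋ = 5−4 = 1  ← one
n=11: ⌊387/70⌋−⌊358/70⌋ = 5−5 = 0
n=12: ⌊416/70⌋−⌊387/70⌋ = 5−5 = 0
n=13: ⌊445/70⌋−⌊416/70⌋ = 6−5 = 1  ← one
n=14: ⌊474/70⌋−⌊445/70⌋ = 6−6 = 0
n=15: ⌊503/70⌋−⌊474/70⌋ = 7−6 = 1  ← one
n=16: ⌊532/70⌋−⌊503/70⌋ = 7−7 = 0
n=17: ⌊561/70⌋−⌊532/70⌋ = 8−7 = 1  ← one
n=18: ⌊590/70⌋−⌊561/70⌋ = 8−8 = 0
n=19: ⌊619/70⌋−⌊590/70⌋ = 8−8 = 0
n=20: ⌊648/70⌋−⌊619/70⌋ = 9−8 = 1  ← one
n=21: ⌊677/70⌋−⌊648/70⌋ = 9−9 = 0
n=22: ⌊706/70⌋−⌊677/70⌋ = 10−9 = 1  ← one
n=23: ⌊735/70⌋−⌊706/70⌋ = 10−10 = 0
n=24: ⌊764/70⌋−⌊735/70⌋ = 10−10 = 0
n=25: ⌊793/70⌋−⌊764/70⌋ = 11−10 = 1  ← one
n=26: ⌊822/70⌋−⌊793/70⌋ = 11−11 = 0
n=27: ⌊851/70⌋−⌊822/70⌋ = 12−11 = 1  ← one
positions of the first 12 ones: 1 3 5 8 10 13 15 17 20 22 25 27

1 3 5 8 10 13 15 17 20 22 25 27


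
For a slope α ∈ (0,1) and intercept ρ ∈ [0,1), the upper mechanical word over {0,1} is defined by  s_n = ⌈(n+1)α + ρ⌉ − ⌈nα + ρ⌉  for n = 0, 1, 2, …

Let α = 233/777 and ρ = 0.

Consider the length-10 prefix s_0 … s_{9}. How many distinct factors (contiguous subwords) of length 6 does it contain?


t_n = ⌈(n·233)/777⌉ for n = 0 … 10:
  n=0…9: ⌈0/777⌉=0 ⌈233/777⌉=1 ⌈466/777⌉=1 ⌈699/777⌉=1 ⌈932/777⌉=2 ⌈1165/777⌉=2 ⌈1398/777⌉=2 ⌈1631/777⌉=3 ⌈1864/777⌉=3 ⌈2097/777⌉=3
  n=10: ⌈2330/777⌉=3
s_n = t_(n+1) − t_n for n = 0 … 9 gives
prefix = 1001001000
slide a length-6 window over [0..5] … [4..9] (5 windows); first occurrence of each distinct factor:
  [  0..  5] 100100
  [  1..  6] 001001
  [  2..  7] 010010
  [  4..  9] 001000
  (the other 1 window repeats one of these)
distinct factors: {001000, 001001, 010010, 100100}
count = 4  (Sturmian bound for length 6 is 7)

4


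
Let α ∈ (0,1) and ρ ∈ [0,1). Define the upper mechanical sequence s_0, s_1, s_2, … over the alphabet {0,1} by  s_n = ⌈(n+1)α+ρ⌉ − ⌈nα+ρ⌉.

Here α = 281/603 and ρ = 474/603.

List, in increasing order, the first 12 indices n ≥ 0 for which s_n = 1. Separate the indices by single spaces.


0 2 4 6 9 11 13 15 17 19 21 24

n=0: ⌈755/603⌉−⌈474/603⌉ = 2−1 = 1  ← one
n=1: ⌈1036/603⌉−⌈755/603⌉ = 2−2 = 0
n=2: ⌈1317/603⌉−⌈1036/603⌉ = 3−2 = 1  ← one
n=3: ⌈1598/603⌉−⌈1317/603⌉ = 3−3 = 0
n=4: ⌈1879/603⌉−⌈1598/603⌉ = 4−3 = 1  ← one
n=5: ⌈2160/603⌉−⌈1879/603⌉ = 4−4 = 0
n=6: ⌈2441/603⌉−⌈2160/603⌉ = 5−4 = 1  ← one
n=7: ⌈2722/603⌉−⌈2441/603⌉ = 5−5 = 0
n=8: ⌈3003/603⌉−⌈2722/603⌉ = 5−5 = 0
n=9: ⌈3284/603⌉−⌈3003/603⌉ = 6−5 = 1  ← one
n=10: ⌈3565/603⌉−⌈3284/603⌉ = 6−6 = 0
n=11: ⌈3846/603⌉−⌈3565/603⌉ = 7−6 = 1  ← one
n=12: ⌈4127/603⌉−⌈3846/603⌉ = 7−7 = 0
n=13: ⌈4408/603⌉−⌈4127/603⌉ = 8−7 = 1  ← one
n=14: ⌈4689/603⌉−⌈4408/603⌉ = 8−8 = 0
n=15: ⌈4970/603⌉−⌈4689/603⌉ = 9−8 = 1  ← one
n=16: ⌈5251/603⌉−⌈4970/603⌉ = 9−9 = 0
n=17: ⌈5532/603⌉−⌈5251/603⌉ = 10−9 = 1  ← one
n=18: ⌈5813/603⌉−⌈5532/603⌉ = 10−10 = 0
n=19: ⌈6094/603⌉−⌈5813/603⌉ = 11−10 = 1  ← one
n=20: ⌈6375/603⌉−⌈6094/603⌉ = 11−11 = 0
n=21: ⌈6656/603⌉−⌈6375/603⌉ = 12−11 = 1  ← one
n=22: ⌈6937/603⌉−⌈6656/603⌉ = 12−12 = 0
n=23: ⌈7218/603⌉−⌈6937/603⌉ = 12−12 = 0
n=24: ⌈7499/603⌉−⌈7218/603⌉ = 13−12 = 1  ← one
positions of the first 12 ones: 0 2 4 6 9 11 13 15 17 19 21 24
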